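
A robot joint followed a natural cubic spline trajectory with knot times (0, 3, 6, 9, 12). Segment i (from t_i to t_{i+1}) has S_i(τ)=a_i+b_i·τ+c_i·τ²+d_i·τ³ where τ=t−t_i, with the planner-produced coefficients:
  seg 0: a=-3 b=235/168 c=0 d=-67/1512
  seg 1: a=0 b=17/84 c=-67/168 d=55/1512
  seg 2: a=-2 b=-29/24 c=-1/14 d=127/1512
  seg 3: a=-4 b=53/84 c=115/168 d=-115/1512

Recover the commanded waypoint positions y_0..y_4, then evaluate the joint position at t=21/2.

y_0=-3 y_1=0 y_2=-2 y_3=-4 y_4=2
S(21/2) = -793/448

y_0 = S_0(0) = a_0 = -3
y_1 = S_1(0) = a_1 = 0
y_2 = S_2(0) = a_2 = -2
y_3 = S_3(0) = a_3 = -4
y_4 = S_3(3) = 2
t_q=21/2 is in segment 3 (τ=3/2); S_3(τ)=-793/448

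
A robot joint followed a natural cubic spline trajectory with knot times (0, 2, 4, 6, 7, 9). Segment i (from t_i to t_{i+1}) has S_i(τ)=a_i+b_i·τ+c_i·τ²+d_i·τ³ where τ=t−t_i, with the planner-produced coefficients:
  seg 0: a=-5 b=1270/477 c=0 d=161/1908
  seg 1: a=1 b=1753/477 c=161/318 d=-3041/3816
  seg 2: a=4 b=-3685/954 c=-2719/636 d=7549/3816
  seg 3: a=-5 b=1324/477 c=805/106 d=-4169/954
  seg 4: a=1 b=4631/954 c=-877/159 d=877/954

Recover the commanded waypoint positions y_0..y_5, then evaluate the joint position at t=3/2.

y_0=-5 y_1=1 y_2=4 y_3=-5 y_4=1 y_5=-4
S(3/2) = -3671/5088

y_0 = S_0(0) = a_0 = -5
y_1 = S_1(0) = a_1 = 1
y_2 = S_2(0) = a_2 = 4
y_3 = S_3(0) = a_3 = -5
y_4 = S_4(0) = a_4 = 1
y_5 = S_4(2) = -4
t_q=3/2 is in segment 0 (τ=3/2); S_0(τ)=-3671/5088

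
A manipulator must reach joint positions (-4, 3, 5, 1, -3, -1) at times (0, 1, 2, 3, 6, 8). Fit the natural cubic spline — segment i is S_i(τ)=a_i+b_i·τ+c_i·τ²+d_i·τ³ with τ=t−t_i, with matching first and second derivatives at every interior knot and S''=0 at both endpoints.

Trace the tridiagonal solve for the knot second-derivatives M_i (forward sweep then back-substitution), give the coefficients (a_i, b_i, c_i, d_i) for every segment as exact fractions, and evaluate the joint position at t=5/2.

Δ: Δ0=7, Δ1=2, Δ2=-4, Δ3=-4/3, Δ4=1
row 1: diag=4, rhs=-30; c'=1/4, d'=-15/2
row 2: denom=4−1·1/4=15/4; d'=(-36−1·-15/2)/(15/4)=-38/5
row 3: denom=8−1·4/15=116/15; d'=(16−1·-38/5)/(116/15)=177/58
row 4: denom=10−3·45/116=1025/116; d'=(14−3·177/58)/(1025/116)=562/1025
back: M4=562/1025
back: M3=177/58−45/116·562/1025=582/205
back: M2=-38/5−4/15·582/205=-8566/1025
back: M1=-15/2−1/4·-8566/1025=-5546/1025
M: M0=0, M1=-5546/1025, M2=-8566/1025, M3=582/205, M4=562/1025, M5=0
seg 0: a=-4, c=M0/2=0, d=(M1−M0)/(6·1)=-2773/3075, b=Δ0−h0·(2M0+M1)/6=24298/3075
seg 1: a=3, c=M1/2=-2773/1025, d=(M2−M1)/(6·1)=-302/615, b=Δ1−h1·(2M1+M2)/6=15979/3075
seg 2: a=5, c=M2/2=-4283/1025, d=(M3−M2)/(6·1)=5738/3075, b=Δ2−h2·(2M2+M3)/6=-5189/3075
seg 3: a=1, c=M3/2=291/205, d=(M4−M3)/(6·3)=-1174/9225, b=Δ3−h3·(2M3+M4)/6=-13673/3075
seg 4: a=-3, c=M4/2=281/1025, d=(M5−M4)/(6·2)=-281/6150, b=Δ4−h4·(2M4+M5)/6=1951/3075
t_q=5/2 → seg 2, τ=1/2; S=5+-5189/3075·τ+-4283/1025·τ²+5738/3075·τ³=6857/2050

  seg 0: a=-4 b=24298/3075 c=0 d=-2773/3075
  seg 1: a=3 b=15979/3075 c=-2773/1025 d=-302/615
  seg 2: a=5 b=-5189/3075 c=-4283/1025 d=5738/3075
  seg 3: a=1 b=-13673/3075 c=291/205 d=-1174/9225
  seg 4: a=-3 b=1951/3075 c=281/1025 d=-281/6150
S(5/2) = 6857/2050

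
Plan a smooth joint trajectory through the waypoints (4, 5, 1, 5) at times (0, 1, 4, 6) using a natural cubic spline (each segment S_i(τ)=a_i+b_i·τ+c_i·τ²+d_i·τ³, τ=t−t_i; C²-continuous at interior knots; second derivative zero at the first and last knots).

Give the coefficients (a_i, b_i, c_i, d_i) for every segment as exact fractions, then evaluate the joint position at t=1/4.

Δ: Δ0=1, Δ1=-4/3, Δ2=2
row 1: diag=8, rhs=-14; c'=3/8, d'=-7/4
row 2: denom=10−3·3/8=71/8; d'=(20−3·-7/4)/(71/8)=202/71
back: M2=202/71
back: M1=-7/4−3/8·202/71=-200/71
M: M0=0, M1=-200/71, M2=202/71, M3=0
seg 0: a=4, c=M0/2=0, d=(M1−M0)/(6·1)=-100/213, b=Δ0−h0·(2M0+M1)/6=313/213
seg 1: a=5, c=M1/2=-100/71, d=(M2−M1)/(6·3)=67/213, b=Δ1−h1·(2M1+M2)/6=13/213
seg 2: a=1, c=M2/2=101/71, d=(M3−M2)/(6·2)=-101/426, b=Δ2−h2·(2M2+M3)/6=22/213
t_q=1/4 → seg 0, τ=1/4; S=4+313/213·τ+0·τ²+-100/213·τ³=4953/1136

  seg 0: a=4 b=313/213 c=0 d=-100/213
  seg 1: a=5 b=13/213 c=-100/71 d=67/213
  seg 2: a=1 b=22/213 c=101/71 d=-101/426
S(1/4) = 4953/1136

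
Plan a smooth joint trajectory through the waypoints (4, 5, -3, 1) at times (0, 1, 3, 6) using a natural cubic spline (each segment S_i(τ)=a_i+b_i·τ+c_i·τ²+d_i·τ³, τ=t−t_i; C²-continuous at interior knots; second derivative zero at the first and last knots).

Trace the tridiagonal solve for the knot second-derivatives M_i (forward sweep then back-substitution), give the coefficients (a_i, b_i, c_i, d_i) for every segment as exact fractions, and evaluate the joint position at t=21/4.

  seg 0: a=4 b=25/12 c=0 d=-13/12
  seg 1: a=5 b=-7/6 c=-13/4 d=11/12
  seg 2: a=-3 b=-19/6 c=9/4 d=-1/4
S(21/4) = -405/256

Δ: Δ0=1, Δ1=-4, Δ2=4/3
row 1: diag=6, rhs=-30; c'=1/3, d'=-5
row 2: denom=10−2·1/3=28/3; d'=(32−2·-5)/(28/3)=9/2
back: M2=9/2
back: M1=-5−1/3·9/2=-13/2
M: M0=0, M1=-13/2, M2=9/2, M3=0
seg 0: a=4, c=M0/2=0, d=(M1−M0)/(6·1)=-13/12, b=Δ0−h0·(2M0+M1)/6=25/12
seg 1: a=5, c=M1/2=-13/4, d=(M2−M1)/(6·2)=11/12, b=Δ1−h1·(2M1+M2)/6=-7/6
seg 2: a=-3, c=M2/2=9/4, d=(M3−M2)/(6·3)=-1/4, b=Δ2−h2·(2M2+M3)/6=-19/6
t_q=21/4 → seg 2, τ=9/4; S=-3+-19/6·τ+9/4·τ²+-1/4·τ³=-405/256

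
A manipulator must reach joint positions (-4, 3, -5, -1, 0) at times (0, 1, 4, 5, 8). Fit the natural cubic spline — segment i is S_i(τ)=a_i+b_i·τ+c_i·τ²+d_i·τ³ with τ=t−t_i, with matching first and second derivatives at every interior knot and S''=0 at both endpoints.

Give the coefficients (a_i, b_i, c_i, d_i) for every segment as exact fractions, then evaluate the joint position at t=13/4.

Δ: Δ0=7, Δ1=-8/3, Δ2=4, Δ3=1/3
row 1: diag=8, rhs=-58; c'=3/8, d'=-29/4
row 2: denom=8−3·3/8=55/8; d'=(40−3·-29/4)/(55/8)=494/55
row 3: denom=8−1·8/55=432/55; d'=(-22−1·494/55)/(432/55)=-71/18
back: M3=-71/18
back: M2=494/55−8/55·-71/18=86/9
back: M1=-29/4−3/8·86/9=-65/6
M: M0=0, M1=-65/6, M2=86/9, M3=-71/18, M4=0
seg 0: a=-4, c=M0/2=0, d=(M1−M0)/(6·1)=-65/36, b=Δ0−h0·(2M0+M1)/6=317/36
seg 1: a=3, c=M1/2=-65/12, d=(M2−M1)/(6·3)=367/324, b=Δ1−h1·(2M1+M2)/6=61/18
seg 2: a=-5, c=M2/2=43/9, d=(M3−M2)/(6·1)=-9/4, b=Δ2−h2·(2M2+M3)/6=53/36
seg 3: a=-1, c=M3/2=-71/36, d=(M4−M3)/(6·3)=71/324, b=Δ3−h3·(2M3+M4)/6=77/18
t_q=13/4 → seg 1, τ=9/4; S=3+61/18·τ+-65/12·τ²+367/324·τ³=-997/256

  seg 0: a=-4 b=317/36 c=0 d=-65/36
  seg 1: a=3 b=61/18 c=-65/12 d=367/324
  seg 2: a=-5 b=53/36 c=43/9 d=-9/4
  seg 3: a=-1 b=77/18 c=-71/36 d=71/324
S(13/4) = -997/256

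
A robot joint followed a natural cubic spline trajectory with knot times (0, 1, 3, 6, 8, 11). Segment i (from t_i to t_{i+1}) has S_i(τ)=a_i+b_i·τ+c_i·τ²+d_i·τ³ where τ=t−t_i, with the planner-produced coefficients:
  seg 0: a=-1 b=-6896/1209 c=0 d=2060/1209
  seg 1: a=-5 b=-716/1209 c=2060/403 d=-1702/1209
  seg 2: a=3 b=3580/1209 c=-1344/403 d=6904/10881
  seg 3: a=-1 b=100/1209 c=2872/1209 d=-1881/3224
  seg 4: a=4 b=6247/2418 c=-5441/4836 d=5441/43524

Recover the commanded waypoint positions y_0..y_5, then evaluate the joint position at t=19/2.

y_0=-1 y_1=-5 y_2=3 y_3=-1 y_4=4 y_5=5
S(19/2) = 74355/12896

y_0 = S_0(0) = a_0 = -1
y_1 = S_1(0) = a_1 = -5
y_2 = S_2(0) = a_2 = 3
y_3 = S_3(0) = a_3 = -1
y_4 = S_4(0) = a_4 = 4
y_5 = S_4(3) = 5
t_q=19/2 is in segment 4 (τ=3/2); S_4(τ)=74355/12896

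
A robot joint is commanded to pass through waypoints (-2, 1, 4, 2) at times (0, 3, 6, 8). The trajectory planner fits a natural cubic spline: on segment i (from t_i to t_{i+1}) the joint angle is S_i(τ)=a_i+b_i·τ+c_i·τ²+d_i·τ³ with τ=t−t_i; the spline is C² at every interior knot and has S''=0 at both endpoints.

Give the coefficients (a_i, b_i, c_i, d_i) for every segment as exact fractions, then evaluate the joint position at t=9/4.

Δ: Δ0=1, Δ1=1, Δ2=-1
row 1: diag=12, rhs=0; c'=1/4, d'=0
row 2: denom=10−3·1/4=37/4; d'=(-12−3·0)/(37/4)=-48/37
back: M2=-48/37
back: M1=0−1/4·-48/37=12/37
M: M0=0, M1=12/37, M2=-48/37, M3=0
seg 0: a=-2, c=M0/2=0, d=(M1−M0)/(6·3)=2/111, b=Δ0−h0·(2M0+M1)/6=31/37
seg 1: a=1, c=M1/2=6/37, d=(M2−M1)/(6·3)=-10/111, b=Δ1−h1·(2M1+M2)/6=49/37
seg 2: a=4, c=M2/2=-24/37, d=(M3−M2)/(6·2)=4/37, b=Δ2−h2·(2M2+M3)/6=-5/37
t_q=9/4 → seg 0, τ=9/4; S=-2+31/37·τ+0·τ²+2/111·τ³=107/1184

  seg 0: a=-2 b=31/37 c=0 d=2/111
  seg 1: a=1 b=49/37 c=6/37 d=-10/111
  seg 2: a=4 b=-5/37 c=-24/37 d=4/37
S(9/4) = 107/1184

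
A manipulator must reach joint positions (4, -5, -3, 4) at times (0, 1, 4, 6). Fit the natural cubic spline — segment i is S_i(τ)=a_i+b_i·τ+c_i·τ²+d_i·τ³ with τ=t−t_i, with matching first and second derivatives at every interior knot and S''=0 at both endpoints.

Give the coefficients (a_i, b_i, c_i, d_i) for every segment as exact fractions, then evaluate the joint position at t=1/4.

Δ: Δ0=-9, Δ1=2/3, Δ2=7/2
row 1: diag=8, rhs=58; c'=3/8, d'=29/4
row 2: denom=10−3·3/8=71/8; d'=(17−3·29/4)/(71/8)=-38/71
back: M2=-38/71
back: M1=29/4−3/8·-38/71=529/71
M: M0=0, M1=529/71, M2=-38/71, M3=0
seg 0: a=4, c=M0/2=0, d=(M1−M0)/(6·1)=529/426, b=Δ0−h0·(2M0+M1)/6=-4363/426
seg 1: a=-5, c=M1/2=529/142, d=(M2−M1)/(6·3)=-63/142, b=Δ1−h1·(2M1+M2)/6=-1388/213
seg 2: a=-3, c=M2/2=-19/71, d=(M3−M2)/(6·2)=19/426, b=Δ2−h2·(2M2+M3)/6=1643/426
t_q=1/4 → seg 0, τ=1/4; S=4+-4363/426·τ+0·τ²+529/426·τ³=13259/9088

  seg 0: a=4 b=-4363/426 c=0 d=529/426
  seg 1: a=-5 b=-1388/213 c=529/142 d=-63/142
  seg 2: a=-3 b=1643/426 c=-19/71 d=19/426
S(1/4) = 13259/9088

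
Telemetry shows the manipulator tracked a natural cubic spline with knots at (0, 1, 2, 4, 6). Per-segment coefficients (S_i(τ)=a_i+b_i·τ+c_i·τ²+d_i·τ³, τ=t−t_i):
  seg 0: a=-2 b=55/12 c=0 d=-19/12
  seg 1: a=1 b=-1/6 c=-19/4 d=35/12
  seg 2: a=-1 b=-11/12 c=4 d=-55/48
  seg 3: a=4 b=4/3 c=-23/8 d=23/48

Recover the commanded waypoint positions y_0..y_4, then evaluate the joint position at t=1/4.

y_0=-2 y_1=1 y_2=-1 y_3=4 y_4=-1
S(1/4) = -225/256

y_0 = S_0(0) = a_0 = -2
y_1 = S_1(0) = a_1 = 1
y_2 = S_2(0) = a_2 = -1
y_3 = S_3(0) = a_3 = 4
y_4 = S_3(2) = -1
t_q=1/4 is in segment 0 (τ=1/4); S_0(τ)=-225/256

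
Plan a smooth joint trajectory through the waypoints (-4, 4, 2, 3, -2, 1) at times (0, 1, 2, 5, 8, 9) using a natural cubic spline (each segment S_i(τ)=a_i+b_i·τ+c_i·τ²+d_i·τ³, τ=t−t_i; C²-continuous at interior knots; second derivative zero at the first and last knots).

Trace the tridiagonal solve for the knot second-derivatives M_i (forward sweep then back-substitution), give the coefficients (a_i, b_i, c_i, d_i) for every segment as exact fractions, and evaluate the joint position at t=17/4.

Δ: Δ0=8, Δ1=-2, Δ2=1/3, Δ3=-5/3, Δ4=3
row 1: diag=4, rhs=-60; c'=1/4, d'=-15
row 2: denom=8−1·1/4=31/4; d'=(14−1·-15)/(31/4)=116/31
row 3: denom=12−3·12/31=336/31; d'=(-12−3·116/31)/(336/31)=-15/7
row 4: denom=8−3·31/112=803/112; d'=(28−3·-15/7)/(803/112)=3856/803
back: M4=3856/803
back: M3=-15/7−31/112·3856/803=-2788/803
back: M2=116/31−12/31·-2788/803=4084/803
back: M1=-15−1/4·4084/803=-13066/803
M: M0=0, M1=-13066/803, M2=4084/803, M3=-2788/803, M4=3856/803, M5=0
seg 0: a=-4, c=M0/2=0, d=(M1−M0)/(6·1)=-6533/2409, b=Δ0−h0·(2M0+M1)/6=25805/2409
seg 1: a=4, c=M1/2=-6533/803, d=(M2−M1)/(6·1)=8575/2409, b=Δ1−h1·(2M1+M2)/6=6206/2409
seg 2: a=2, c=M2/2=2042/803, d=(M3−M2)/(6·3)=-3436/7227, b=Δ2−h2·(2M2+M3)/6=-7267/2409
seg 3: a=3, c=M3/2=-1394/803, d=(M4−M3)/(6·3)=302/657, b=Δ3−h3·(2M3+M4)/6=-1435/2409
seg 4: a=-2, c=M4/2=1928/803, d=(M5−M4)/(6·1)=-1928/2409, b=Δ4−h4·(2M4+M5)/6=3371/2409
t_q=17/4 → seg 2, τ=9/4; S=2+-7267/2409·τ+2042/803·τ²+-3436/7227·τ³=34315/12848

  seg 0: a=-4 b=25805/2409 c=0 d=-6533/2409
  seg 1: a=4 b=6206/2409 c=-6533/803 d=8575/2409
  seg 2: a=2 b=-7267/2409 c=2042/803 d=-3436/7227
  seg 3: a=3 b=-1435/2409 c=-1394/803 d=302/657
  seg 4: a=-2 b=3371/2409 c=1928/803 d=-1928/2409
S(17/4) = 34315/12848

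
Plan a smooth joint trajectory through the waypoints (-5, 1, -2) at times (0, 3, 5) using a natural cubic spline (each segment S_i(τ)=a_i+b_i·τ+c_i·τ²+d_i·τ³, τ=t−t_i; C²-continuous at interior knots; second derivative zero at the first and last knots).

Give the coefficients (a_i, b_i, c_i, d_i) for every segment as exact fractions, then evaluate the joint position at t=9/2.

  seg 0: a=-5 b=61/20 c=0 d=-7/60
  seg 1: a=1 b=-1/10 c=-21/20 d=7/40
S(9/2) = -59/64

Δ: Δ0=2, Δ1=-3/2
row 1: diag=10, rhs=-21; c'=1/5, d'=-21/10
back: M1=-21/10
M: M0=0, M1=-21/10, M2=0
seg 0: a=-5, c=M0/2=0, d=(M1−M0)/(6·3)=-7/60, b=Δ0−h0·(2M0+M1)/6=61/20
seg 1: a=1, c=M1/2=-21/20, d=(M2−M1)/(6·2)=7/40, b=Δ1−h1·(2M1+M2)/6=-1/10
t_q=9/2 → seg 1, τ=3/2; S=1+-1/10·τ+-21/20·τ²+7/40·τ³=-59/64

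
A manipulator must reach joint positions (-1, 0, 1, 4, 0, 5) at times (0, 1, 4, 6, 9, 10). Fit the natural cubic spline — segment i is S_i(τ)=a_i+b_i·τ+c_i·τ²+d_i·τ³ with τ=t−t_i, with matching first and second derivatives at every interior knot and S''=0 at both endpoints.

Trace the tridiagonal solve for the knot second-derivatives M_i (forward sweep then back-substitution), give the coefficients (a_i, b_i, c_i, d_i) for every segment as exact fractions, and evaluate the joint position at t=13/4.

  seg 0: a=-1 b=11471/9570 c=0 d=-1901/9570
  seg 1: a=0 b=2884/4785 c=-1901/3190 d=1321/7830
  seg 2: a=1 b=15143/9570 c=4414/4785 d=-53/110
  seg 3: a=4 b=-4877/9570 c=-9419/4785 d=4421/7830
  seg 4: a=0 b=13994/4785 c=9931/3190 d=-9931/9570
S(13/4) = 53277/204160

Δ: Δ0=1, Δ1=1/3, Δ2=3/2, Δ3=-4/3, Δ4=5
row 1: diag=8, rhs=-4; c'=3/8, d'=-1/2
row 2: denom=10−3·3/8=71/8; d'=(7−3·-1/2)/(71/8)=68/71
row 3: denom=10−2·16/71=678/71; d'=(-17−2·68/71)/(678/71)=-1343/678
row 4: denom=8−3·71/226=1595/226; d'=(38−3·-1343/678)/(1595/226)=9931/1595
back: M4=9931/1595
back: M3=-1343/678−71/226·9931/1595=-18838/4785
back: M2=68/71−16/71·-18838/4785=8828/4785
back: M1=-1/2−3/8·8828/4785=-1901/1595
M: M0=0, M1=-1901/1595, M2=8828/4785, M3=-18838/4785, M4=9931/1595, M5=0
seg 0: a=-1, c=M0/2=0, d=(M1−M0)/(6·1)=-1901/9570, b=Δ0−h0·(2M0+M1)/6=11471/9570
seg 1: a=0, c=M1/2=-1901/3190, d=(M2−M1)/(6·3)=1321/7830, b=Δ1−h1·(2M1+M2)/6=2884/4785
seg 2: a=1, c=M2/2=4414/4785, d=(M3−M2)/(6·2)=-53/110, b=Δ2−h2·(2M2+M3)/6=15143/9570
seg 3: a=4, c=M3/2=-9419/4785, d=(M4−M3)/(6·3)=4421/7830, b=Δ3−h3·(2M3+M4)/6=-4877/9570
seg 4: a=0, c=M4/2=9931/3190, d=(M5−M4)/(6·1)=-9931/9570, b=Δ4−h4·(2M4+M5)/6=13994/4785
t_q=13/4 → seg 1, τ=9/4; S=0+2884/4785·τ+-1901/3190·τ²+1321/7830·τ³=53277/204160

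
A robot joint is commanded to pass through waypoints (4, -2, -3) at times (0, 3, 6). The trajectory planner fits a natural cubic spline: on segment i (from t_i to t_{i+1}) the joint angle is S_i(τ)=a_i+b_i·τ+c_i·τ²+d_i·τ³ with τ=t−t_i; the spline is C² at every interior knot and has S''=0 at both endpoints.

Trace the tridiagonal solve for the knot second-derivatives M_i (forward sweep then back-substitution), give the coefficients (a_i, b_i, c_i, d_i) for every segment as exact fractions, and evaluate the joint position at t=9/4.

Δ: Δ0=-2, Δ1=-1/3
row 1: diag=12, rhs=10; c'=1/4, d'=5/6
back: M1=5/6
M: M0=0, M1=5/6, M2=0
seg 0: a=4, c=M0/2=0, d=(M1−M0)/(6·3)=5/108, b=Δ0−h0·(2M0+M1)/6=-29/12
seg 1: a=-2, c=M1/2=5/12, d=(M2−M1)/(6·3)=-5/108, b=Δ1−h1·(2M1+M2)/6=-7/6
t_q=9/4 → seg 0, τ=9/4; S=4+-29/12·τ+0·τ²+5/108·τ³=-233/256

  seg 0: a=4 b=-29/12 c=0 d=5/108
  seg 1: a=-2 b=-7/6 c=5/12 d=-5/108
S(9/4) = -233/256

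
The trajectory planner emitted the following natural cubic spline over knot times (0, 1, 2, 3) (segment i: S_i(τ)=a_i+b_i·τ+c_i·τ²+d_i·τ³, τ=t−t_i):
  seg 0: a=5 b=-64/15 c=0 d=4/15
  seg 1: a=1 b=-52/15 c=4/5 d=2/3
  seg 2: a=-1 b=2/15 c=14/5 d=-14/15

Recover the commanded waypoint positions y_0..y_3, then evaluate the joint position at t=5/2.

y_0 = S_0(0) = a_0 = 5
y_1 = S_1(0) = a_1 = 1
y_2 = S_2(0) = a_2 = -1
y_3 = S_2(1) = 1
t_q=5/2 is in segment 2 (τ=1/2); S_2(τ)=-7/20

y_0=5 y_1=1 y_2=-1 y_3=1
S(5/2) = -7/20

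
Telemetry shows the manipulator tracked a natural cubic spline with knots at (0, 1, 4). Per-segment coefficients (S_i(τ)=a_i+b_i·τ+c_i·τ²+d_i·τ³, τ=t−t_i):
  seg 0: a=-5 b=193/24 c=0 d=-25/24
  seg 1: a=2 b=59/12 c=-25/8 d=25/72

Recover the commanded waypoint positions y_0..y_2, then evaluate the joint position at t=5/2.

y_0 = S_0(0) = a_0 = -5
y_1 = S_1(0) = a_1 = 2
y_2 = S_1(3) = -2
t_q=5/2 is in segment 1 (τ=3/2); S_1(τ)=225/64

y_0=-5 y_1=2 y_2=-2
S(5/2) = 225/64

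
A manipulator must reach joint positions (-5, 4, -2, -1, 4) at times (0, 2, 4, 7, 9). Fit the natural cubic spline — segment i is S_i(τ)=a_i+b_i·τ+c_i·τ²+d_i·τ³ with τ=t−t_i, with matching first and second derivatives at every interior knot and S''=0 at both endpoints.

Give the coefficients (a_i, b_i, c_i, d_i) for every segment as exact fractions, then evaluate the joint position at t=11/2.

Δ: Δ0=9/2, Δ1=-3, Δ2=1/3, Δ3=5/2
row 1: diag=8, rhs=-45; c'=1/4, d'=-45/8
row 2: denom=10−2·1/4=19/2; d'=(20−2·-45/8)/(19/2)=125/38
row 3: denom=10−3·6/19=172/19; d'=(13−3·125/38)/(172/19)=119/344
back: M3=119/344
back: M2=125/38−6/19·119/344=547/172
back: M1=-45/8−1/4·547/172=-4417/688
M: M0=0, M1=-4417/688, M2=547/172, M3=119/344, M4=0
seg 0: a=-5, c=M0/2=0, d=(M1−M0)/(6·2)=-4417/8256, b=Δ0−h0·(2M0+M1)/6=13705/2064
seg 1: a=4, c=M1/2=-4417/1376, d=(M2−M1)/(6·2)=6605/8256, b=Δ1−h1·(2M1+M2)/6=227/1032
seg 2: a=-2, c=M2/2=547/344, d=(M3−M2)/(6·3)=-325/2064, b=Δ2−h2·(2M2+M3)/6=-6233/2064
seg 3: a=-1, c=M3/2=119/688, d=(M4−M3)/(6·2)=-119/4128, b=Δ3−h3·(2M3+M4)/6=1171/516
t_q=11/2 → seg 2, τ=3/2; S=-2+-6233/2064·τ+547/344·τ²+-325/2064·τ³=-19173/5504

  seg 0: a=-5 b=13705/2064 c=0 d=-4417/8256
  seg 1: a=4 b=227/1032 c=-4417/1376 d=6605/8256
  seg 2: a=-2 b=-6233/2064 c=547/344 d=-325/2064
  seg 3: a=-1 b=1171/516 c=119/688 d=-119/4128
S(11/2) = -19173/5504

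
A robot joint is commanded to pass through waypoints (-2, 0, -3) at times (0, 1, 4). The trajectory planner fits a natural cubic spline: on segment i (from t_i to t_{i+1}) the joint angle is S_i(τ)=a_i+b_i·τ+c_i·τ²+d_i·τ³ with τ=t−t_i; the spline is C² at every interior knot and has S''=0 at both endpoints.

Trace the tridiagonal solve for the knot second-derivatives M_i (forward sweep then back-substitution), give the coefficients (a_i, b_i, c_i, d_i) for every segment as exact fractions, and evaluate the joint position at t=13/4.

  seg 0: a=-2 b=19/8 c=0 d=-3/8
  seg 1: a=0 b=5/4 c=-9/8 d=1/8
S(13/4) = -747/512

Δ: Δ0=2, Δ1=-1
row 1: diag=8, rhs=-18; c'=3/8, d'=-9/4
back: M1=-9/4
M: M0=0, M1=-9/4, M2=0
seg 0: a=-2, c=M0/2=0, d=(M1−M0)/(6·1)=-3/8, b=Δ0−h0·(2M0+M1)/6=19/8
seg 1: a=0, c=M1/2=-9/8, d=(M2−M1)/(6·3)=1/8, b=Δ1−h1·(2M1+M2)/6=5/4
t_q=13/4 → seg 1, τ=9/4; S=0+5/4·τ+-9/8·τ²+1/8·τ³=-747/512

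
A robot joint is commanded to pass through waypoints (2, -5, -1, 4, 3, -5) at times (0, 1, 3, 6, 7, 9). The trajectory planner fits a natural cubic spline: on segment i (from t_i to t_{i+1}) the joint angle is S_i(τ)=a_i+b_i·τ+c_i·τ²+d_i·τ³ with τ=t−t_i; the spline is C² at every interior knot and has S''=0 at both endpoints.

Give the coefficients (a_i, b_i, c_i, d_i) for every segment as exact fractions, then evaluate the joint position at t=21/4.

Δ: Δ0=-7, Δ1=2, Δ2=5/3, Δ3=-1, Δ4=-4
row 1: diag=6, rhs=54; c'=1/3, d'=9
row 2: denom=10−2·1/3=28/3; d'=(-2−2·9)/(28/3)=-15/7
row 3: denom=8−3·9/28=197/28; d'=(-16−3·-15/7)/(197/28)=-268/197
row 4: denom=6−1·28/197=1154/197; d'=(-18−1·-268/197)/(1154/197)=-1639/577
back: M4=-1639/577
back: M3=-268/197−28/197·-1639/577=-552/577
back: M2=-15/7−9/28·-552/577=-1059/577
back: M1=9−1/3·-1059/577=5546/577
M: M0=0, M1=5546/577, M2=-1059/577, M3=-552/577, M4=-1639/577, M5=0
seg 0: a=2, c=M0/2=0, d=(M1−M0)/(6·1)=2773/1731, b=Δ0−h0·(2M0+M1)/6=-14890/1731
seg 1: a=-5, c=M1/2=2773/577, d=(M2−M1)/(6·2)=-6605/6924, b=Δ1−h1·(2M1+M2)/6=-6571/1731
seg 2: a=-1, c=M2/2=-1059/1154, d=(M3−M2)/(6·3)=169/3462, b=Δ2−h2·(2M2+M3)/6=6890/1731
seg 3: a=4, c=M3/2=-276/577, d=(M4−M3)/(6·1)=-1087/3462, b=Δ3−h3·(2M3+M4)/6=-719/3462
seg 4: a=3, c=M4/2=-1639/1154, d=(M5−M4)/(6·2)=1639/6924, b=Δ4−h4·(2M4+M5)/6=-3646/1731
t_q=21/4 → seg 2, τ=9/4; S=-1+6890/1731·τ+-1059/1154·τ²+169/3462·τ³=285535/73856

  seg 0: a=2 b=-14890/1731 c=0 d=2773/1731
  seg 1: a=-5 b=-6571/1731 c=2773/577 d=-6605/6924
  seg 2: a=-1 b=6890/1731 c=-1059/1154 d=169/3462
  seg 3: a=4 b=-719/3462 c=-276/577 d=-1087/3462
  seg 4: a=3 b=-3646/1731 c=-1639/1154 d=1639/6924
S(21/4) = 285535/73856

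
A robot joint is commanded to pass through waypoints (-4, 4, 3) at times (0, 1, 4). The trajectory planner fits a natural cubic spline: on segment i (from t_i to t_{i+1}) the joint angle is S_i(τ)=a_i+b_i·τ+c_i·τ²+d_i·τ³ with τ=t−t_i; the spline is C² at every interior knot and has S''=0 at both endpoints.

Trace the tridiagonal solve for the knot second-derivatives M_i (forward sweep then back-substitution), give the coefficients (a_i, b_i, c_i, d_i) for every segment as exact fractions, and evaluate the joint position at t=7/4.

Δ: Δ0=8, Δ1=-1/3
row 1: diag=8, rhs=-50; c'=3/8, d'=-25/4
back: M1=-25/4
M: M0=0, M1=-25/4, M2=0
seg 0: a=-4, c=M0/2=0, d=(M1−M0)/(6·1)=-25/24, b=Δ0−h0·(2M0+M1)/6=217/24
seg 1: a=4, c=M1/2=-25/8, d=(M2−M1)/(6·3)=25/72, b=Δ1−h1·(2M1+M2)/6=71/12
t_q=7/4 → seg 1, τ=3/4; S=4+71/12·τ+-25/8·τ²+25/72·τ³=3495/512

  seg 0: a=-4 b=217/24 c=0 d=-25/24
  seg 1: a=4 b=71/12 c=-25/8 d=25/72
S(7/4) = 3495/512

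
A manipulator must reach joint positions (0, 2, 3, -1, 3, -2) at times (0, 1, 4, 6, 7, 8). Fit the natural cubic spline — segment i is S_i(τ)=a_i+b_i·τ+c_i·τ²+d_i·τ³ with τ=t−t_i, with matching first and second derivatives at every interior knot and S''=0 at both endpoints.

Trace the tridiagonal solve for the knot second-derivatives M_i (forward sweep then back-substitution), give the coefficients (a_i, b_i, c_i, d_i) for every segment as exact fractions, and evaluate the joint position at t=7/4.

Δ: Δ0=2, Δ1=1/3, Δ2=-2, Δ3=4, Δ4=-5
row 1: diag=8, rhs=-10; c'=3/8, d'=-5/4
row 2: denom=10−3·3/8=71/8; d'=(-14−3·-5/4)/(71/8)=-82/71
row 3: denom=6−2·16/71=394/71; d'=(36−2·-82/71)/(394/71)=1360/197
row 4: denom=4−1·71/394=1505/394; d'=(-54−1·1360/197)/(1505/394)=-3428/215
back: M4=-3428/215
back: M3=1360/197−71/394·-3428/215=2102/215
back: M2=-82/71−16/71·2102/215=-722/215
back: M1=-5/4−3/8·-722/215=2/215
M: M0=0, M1=2/215, M2=-722/215, M3=2102/215, M4=-3428/215, M5=0
seg 0: a=0, c=M0/2=0, d=(M1−M0)/(6·1)=1/645, b=Δ0−h0·(2M0+M1)/6=1289/645
seg 1: a=2, c=M1/2=1/215, d=(M2−M1)/(6·3)=-362/1935, b=Δ1−h1·(2M1+M2)/6=1292/645
seg 2: a=3, c=M2/2=-361/215, d=(M3−M2)/(6·2)=706/645, b=Δ2−h2·(2M2+M3)/6=-1948/645
seg 3: a=-1, c=M3/2=1051/215, d=(M4−M3)/(6·1)=-553/129, b=Δ3−h3·(2M3+M4)/6=2192/645
seg 4: a=3, c=M4/2=-1714/215, d=(M5−M4)/(6·1)=1714/645, b=Δ4−h4·(2M4+M5)/6=203/645
t_q=7/4 → seg 1, τ=3/4; S=2+1292/645·τ+1/215·τ²+-362/1935·τ³=23571/6880

  seg 0: a=0 b=1289/645 c=0 d=1/645
  seg 1: a=2 b=1292/645 c=1/215 d=-362/1935
  seg 2: a=3 b=-1948/645 c=-361/215 d=706/645
  seg 3: a=-1 b=2192/645 c=1051/215 d=-553/129
  seg 4: a=3 b=203/645 c=-1714/215 d=1714/645
S(7/4) = 23571/6880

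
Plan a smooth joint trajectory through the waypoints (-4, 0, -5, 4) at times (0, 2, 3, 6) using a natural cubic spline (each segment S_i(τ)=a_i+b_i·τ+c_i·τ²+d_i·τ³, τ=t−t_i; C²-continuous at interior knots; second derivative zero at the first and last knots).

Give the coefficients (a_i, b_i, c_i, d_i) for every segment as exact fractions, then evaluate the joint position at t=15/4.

  seg 0: a=-4 b=222/47 c=0 d=-32/47
  seg 1: a=0 b=-162/47 c=-192/47 d=119/47
  seg 2: a=-5 b=-189/47 c=165/47 d=-55/141
S(15/4) = -18667/3008

Δ: Δ0=2, Δ1=-5, Δ2=3
row 1: diag=6, rhs=-42; c'=1/6, d'=-7
row 2: denom=8−1·1/6=47/6; d'=(48−1·-7)/(47/6)=330/47
back: M2=330/47
back: M1=-7−1/6·330/47=-384/47
M: M0=0, M1=-384/47, M2=330/47, M3=0
seg 0: a=-4, c=M0/2=0, d=(M1−M0)/(6·2)=-32/47, b=Δ0−h0·(2M0+M1)/6=222/47
seg 1: a=0, c=M1/2=-192/47, d=(M2−M1)/(6·1)=119/47, b=Δ1−h1·(2M1+M2)/6=-162/47
seg 2: a=-5, c=M2/2=165/47, d=(M3−M2)/(6·3)=-55/141, b=Δ2−h2·(2M2+M3)/6=-189/47
t_q=15/4 → seg 2, τ=3/4; S=-5+-189/47·τ+165/47·τ²+-55/141·τ³=-18667/3008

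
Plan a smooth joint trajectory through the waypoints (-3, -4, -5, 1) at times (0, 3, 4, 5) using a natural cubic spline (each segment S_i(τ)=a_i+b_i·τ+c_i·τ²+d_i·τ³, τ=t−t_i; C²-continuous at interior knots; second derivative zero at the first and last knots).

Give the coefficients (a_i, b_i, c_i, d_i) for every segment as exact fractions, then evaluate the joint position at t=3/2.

Δ: Δ0=-1/3, Δ1=-1, Δ2=6
row 1: diag=8, rhs=-4; c'=1/8, d'=-1/2
row 2: denom=4−1·1/8=31/8; d'=(42−1·-1/2)/(31/8)=340/31
back: M2=340/31
back: M1=-1/2−1/8·340/31=-58/31
M: M0=0, M1=-58/31, M2=340/31, M3=0
seg 0: a=-3, c=M0/2=0, d=(M1−M0)/(6·3)=-29/279, b=Δ0−h0·(2M0+M1)/6=56/93
seg 1: a=-4, c=M1/2=-29/31, d=(M2−M1)/(6·1)=199/93, b=Δ1−h1·(2M1+M2)/6=-205/93
seg 2: a=-5, c=M2/2=170/31, d=(M3−M2)/(6·1)=-170/93, b=Δ2−h2·(2M2+M3)/6=218/93
t_q=3/2 → seg 0, τ=3/2; S=-3+56/93·τ+0·τ²+-29/279·τ³=-607/248

  seg 0: a=-3 b=56/93 c=0 d=-29/279
  seg 1: a=-4 b=-205/93 c=-29/31 d=199/93
  seg 2: a=-5 b=218/93 c=170/31 d=-170/93
S(3/2) = -607/248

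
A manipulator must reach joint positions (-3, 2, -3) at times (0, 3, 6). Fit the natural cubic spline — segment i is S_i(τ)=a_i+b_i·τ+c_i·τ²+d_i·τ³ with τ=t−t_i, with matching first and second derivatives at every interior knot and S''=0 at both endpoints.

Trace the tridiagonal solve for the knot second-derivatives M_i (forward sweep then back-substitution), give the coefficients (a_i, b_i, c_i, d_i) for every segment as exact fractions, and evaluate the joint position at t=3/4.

Δ: Δ0=5/3, Δ1=-5/3
row 1: diag=12, rhs=-20; c'=1/4, d'=-5/3
back: M1=-5/3
M: M0=0, M1=-5/3, M2=0
seg 0: a=-3, c=M0/2=0, d=(M1−M0)/(6·3)=-5/54, b=Δ0−h0·(2M0+M1)/6=5/2
seg 1: a=2, c=M1/2=-5/6, d=(M2−M1)/(6·3)=5/54, b=Δ1−h1·(2M1+M2)/6=0
t_q=3/4 → seg 0, τ=3/4; S=-3+5/2·τ+0·τ²+-5/54·τ³=-149/128

  seg 0: a=-3 b=5/2 c=0 d=-5/54
  seg 1: a=2 b=0 c=-5/6 d=5/54
S(3/4) = -149/128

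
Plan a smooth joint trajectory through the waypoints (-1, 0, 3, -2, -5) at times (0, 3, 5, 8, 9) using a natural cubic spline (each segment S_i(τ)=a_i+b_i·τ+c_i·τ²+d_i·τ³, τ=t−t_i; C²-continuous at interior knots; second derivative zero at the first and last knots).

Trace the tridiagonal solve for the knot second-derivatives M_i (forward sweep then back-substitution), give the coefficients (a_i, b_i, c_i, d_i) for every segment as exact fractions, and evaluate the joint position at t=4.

  seg 0: a=-1 b=-301/1356 c=0 d=251/4068
  seg 1: a=0 b=979/678 c=251/452 d=-715/2712
  seg 2: a=3 b=170/339 c=-116/113 d=103/1017
  seg 3: a=-2 b=-991/339 c=-13/113 d=13/339
S(4) = 1569/904

Δ: Δ0=1/3, Δ1=3/2, Δ2=-5/3, Δ3=-3
row 1: diag=10, rhs=7; c'=1/5, d'=7/10
row 2: denom=10−2·1/5=48/5; d'=(-19−2·7/10)/(48/5)=-17/8
row 3: denom=8−3·5/16=113/16; d'=(-8−3·-17/8)/(113/16)=-26/113
back: M3=-26/113
back: M2=-17/8−5/16·-26/113=-232/113
back: M1=7/10−1/5·-232/113=251/226
M: M0=0, M1=251/226, M2=-232/113, M3=-26/113, M4=0
seg 0: a=-1, c=M0/2=0, d=(M1−M0)/(6·3)=251/4068, b=Δ0−h0·(2M0+M1)/6=-301/1356
seg 1: a=0, c=M1/2=251/452, d=(M2−M1)/(6·2)=-715/2712, b=Δ1−h1·(2M1+M2)/6=979/678
seg 2: a=3, c=M2/2=-116/113, d=(M3−M2)/(6·3)=103/1017, b=Δ2−h2·(2M2+M3)/6=170/339
seg 3: a=-2, c=M3/2=-13/113, d=(M4−M3)/(6·1)=13/339, b=Δ3−h3·(2M3+M4)/6=-991/339
t_q=4 → seg 1, τ=1; S=0+979/678·τ+251/452·τ²+-715/2712·τ³=1569/904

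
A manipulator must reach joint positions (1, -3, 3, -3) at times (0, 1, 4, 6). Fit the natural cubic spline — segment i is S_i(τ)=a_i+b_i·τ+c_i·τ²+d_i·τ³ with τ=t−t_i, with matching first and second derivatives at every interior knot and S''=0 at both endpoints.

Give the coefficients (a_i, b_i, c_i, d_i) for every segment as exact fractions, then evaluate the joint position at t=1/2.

  seg 0: a=1 b=-359/71 c=0 d=75/71
  seg 1: a=-3 b=-134/71 c=225/71 d=-133/213
  seg 2: a=3 b=19/71 c=-174/71 d=29/71
S(1/2) = -793/568

Δ: Δ0=-4, Δ1=2, Δ2=-3
row 1: diag=8, rhs=36; c'=3/8, d'=9/2
row 2: denom=10−3·3/8=71/8; d'=(-30−3·9/2)/(71/8)=-348/71
back: M2=-348/71
back: M1=9/2−3/8·-348/71=450/71
M: M0=0, M1=450/71, M2=-348/71, M3=0
seg 0: a=1, c=M0/2=0, d=(M1−M0)/(6·1)=75/71, b=Δ0−h0·(2M0+M1)/6=-359/71
seg 1: a=-3, c=M1/2=225/71, d=(M2−M1)/(6·3)=-133/213, b=Δ1−h1·(2M1+M2)/6=-134/71
seg 2: a=3, c=M2/2=-174/71, d=(M3−M2)/(6·2)=29/71, b=Δ2−h2·(2M2+M3)/6=19/71
t_q=1/2 → seg 0, τ=1/2; S=1+-359/71·τ+0·τ²+75/71·τ³=-793/568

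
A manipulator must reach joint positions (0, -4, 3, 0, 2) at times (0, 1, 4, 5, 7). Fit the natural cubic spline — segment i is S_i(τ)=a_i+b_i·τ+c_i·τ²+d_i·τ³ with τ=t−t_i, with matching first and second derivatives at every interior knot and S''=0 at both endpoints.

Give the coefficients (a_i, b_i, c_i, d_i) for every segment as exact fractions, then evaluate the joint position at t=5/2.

Δ: Δ0=-4, Δ1=7/3, Δ2=-3, Δ3=1
row 1: diag=8, rhs=38; c'=3/8, d'=19/4
row 2: denom=8−3·3/8=55/8; d'=(-32−3·19/4)/(55/8)=-74/11
row 3: denom=6−1·8/55=322/55; d'=(24−1·-74/11)/(322/55)=845/161
back: M3=845/161
back: M2=-74/11−8/55·845/161=-1206/161
back: M1=19/4−3/8·-1206/161=1217/161
M: M0=0, M1=1217/161, M2=-1206/161, M3=845/161, M4=0
seg 0: a=0, c=M0/2=0, d=(M1−M0)/(6·1)=1217/966, b=Δ0−h0·(2M0+M1)/6=-5081/966
seg 1: a=-4, c=M1/2=1217/322, d=(M2−M1)/(6·3)=-2423/2898, b=Δ1−h1·(2M1+M2)/6=-715/483
seg 2: a=3, c=M2/2=-603/161, d=(M3−M2)/(6·1)=293/138, b=Δ2−h2·(2M2+M3)/6=-1331/966
seg 3: a=0, c=M3/2=845/322, d=(M4−M3)/(6·2)=-845/1932, b=Δ3−h3·(2M3+M4)/6=-1207/483
t_q=5/2 → seg 1, τ=3/2; S=-4+-715/483·τ+1217/322·τ²+-2423/2898·τ³=-1387/2576

  seg 0: a=0 b=-5081/966 c=0 d=1217/966
  seg 1: a=-4 b=-715/483 c=1217/322 d=-2423/2898
  seg 2: a=3 b=-1331/966 c=-603/161 d=293/138
  seg 3: a=0 b=-1207/483 c=845/322 d=-845/1932
S(5/2) = -1387/2576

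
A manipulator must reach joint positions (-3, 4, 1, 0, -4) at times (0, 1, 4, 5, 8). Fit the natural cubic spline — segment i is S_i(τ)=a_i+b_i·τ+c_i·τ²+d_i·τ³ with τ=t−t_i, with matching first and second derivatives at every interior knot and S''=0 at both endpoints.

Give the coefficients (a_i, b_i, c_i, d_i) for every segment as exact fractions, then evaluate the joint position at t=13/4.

  seg 0: a=-3 b=3529/432 c=0 d=-505/432
  seg 1: a=4 b=1007/216 c=-505/144 d=2099/3888
  seg 2: a=1 b=-779/432 c=73/54 d=-79/144
  seg 3: a=0 b=-161/216 c=-127/432 d=127/3888
S(13/4) = 8863/3072

Δ: Δ0=7, Δ1=-1, Δ2=-1, Δ3=-4/3
row 1: diag=8, rhs=-48; c'=3/8, d'=-6
row 2: denom=8−3·3/8=55/8; d'=(0−3·-6)/(55/8)=144/55
row 3: denom=8−1·8/55=432/55; d'=(-2−1·144/55)/(432/55)=-127/216
back: M3=-127/216
back: M2=144/55−8/55·-127/216=73/27
back: M1=-6−3/8·73/27=-505/72
M: M0=0, M1=-505/72, M2=73/27, M3=-127/216, M4=0
seg 0: a=-3, c=M0/2=0, d=(M1−M0)/(6·1)=-505/432, b=Δ0−h0·(2M0+M1)/6=3529/432
seg 1: a=4, c=M1/2=-505/144, d=(M2−M1)/(6·3)=2099/3888, b=Δ1−h1·(2M1+M2)/6=1007/216
seg 2: a=1, c=M2/2=73/54, d=(M3−M2)/(6·1)=-79/144, b=Δ2−h2·(2M2+M3)/6=-779/432
seg 3: a=0, c=M3/2=-127/432, d=(M4−M3)/(6·3)=127/3888, b=Δ3−h3·(2M3+M4)/6=-161/216
t_q=13/4 → seg 1, τ=9/4; S=4+1007/216·τ+-505/144·τ²+2099/3888·τ³=8863/3072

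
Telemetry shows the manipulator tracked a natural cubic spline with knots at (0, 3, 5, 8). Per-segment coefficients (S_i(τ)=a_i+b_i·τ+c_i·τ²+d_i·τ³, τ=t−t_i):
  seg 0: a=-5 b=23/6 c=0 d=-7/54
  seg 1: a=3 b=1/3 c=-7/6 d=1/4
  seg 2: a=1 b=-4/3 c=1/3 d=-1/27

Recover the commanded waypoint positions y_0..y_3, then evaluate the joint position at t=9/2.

y_0 = S_0(0) = a_0 = -5
y_1 = S_1(0) = a_1 = 3
y_2 = S_2(0) = a_2 = 1
y_3 = S_2(3) = -1
t_q=9/2 is in segment 1 (τ=3/2); S_1(τ)=55/32

y_0=-5 y_1=3 y_2=1 y_3=-1
S(9/2) = 55/32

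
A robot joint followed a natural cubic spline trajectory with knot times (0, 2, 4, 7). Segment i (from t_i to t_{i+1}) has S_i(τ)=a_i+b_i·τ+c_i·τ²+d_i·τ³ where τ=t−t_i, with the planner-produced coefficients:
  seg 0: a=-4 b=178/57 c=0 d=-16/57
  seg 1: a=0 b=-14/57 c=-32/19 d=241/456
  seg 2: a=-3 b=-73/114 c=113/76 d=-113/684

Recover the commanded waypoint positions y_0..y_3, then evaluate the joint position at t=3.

y_0 = S_0(0) = a_0 = -4
y_1 = S_1(0) = a_1 = 0
y_2 = S_2(0) = a_2 = -3
y_3 = S_2(3) = 4
t_q=3 is in segment 1 (τ=1); S_1(τ)=-213/152

y_0=-4 y_1=0 y_2=-3 y_3=4
S(3) = -213/152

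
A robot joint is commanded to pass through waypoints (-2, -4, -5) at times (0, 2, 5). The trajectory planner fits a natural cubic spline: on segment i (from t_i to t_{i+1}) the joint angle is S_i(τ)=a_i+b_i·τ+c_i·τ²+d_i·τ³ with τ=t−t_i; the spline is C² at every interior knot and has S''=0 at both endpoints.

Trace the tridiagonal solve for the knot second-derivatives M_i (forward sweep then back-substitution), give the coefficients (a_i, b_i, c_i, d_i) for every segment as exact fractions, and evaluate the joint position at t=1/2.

  seg 0: a=-2 b=-17/15 c=0 d=1/30
  seg 1: a=-4 b=-11/15 c=1/5 d=-1/45
S(1/2) = -41/16

Δ: Δ0=-1, Δ1=-1/3
row 1: diag=10, rhs=4; c'=3/10, d'=2/5
back: M1=2/5
M: M0=0, M1=2/5, M2=0
seg 0: a=-2, c=M0/2=0, d=(M1−M0)/(6·2)=1/30, b=Δ0−h0·(2M0+M1)/6=-17/15
seg 1: a=-4, c=M1/2=1/5, d=(M2−M1)/(6·3)=-1/45, b=Δ1−h1·(2M1+M2)/6=-11/15
t_q=1/2 → seg 0, τ=1/2; S=-2+-17/15·τ+0·τ²+1/30·τ³=-41/16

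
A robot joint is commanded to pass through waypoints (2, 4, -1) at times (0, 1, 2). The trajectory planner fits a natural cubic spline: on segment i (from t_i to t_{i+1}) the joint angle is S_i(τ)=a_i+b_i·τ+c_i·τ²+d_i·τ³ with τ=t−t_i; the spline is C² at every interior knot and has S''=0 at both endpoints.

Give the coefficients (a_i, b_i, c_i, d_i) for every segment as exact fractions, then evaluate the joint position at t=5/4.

  seg 0: a=2 b=15/4 c=0 d=-7/4
  seg 1: a=4 b=-3/2 c=-21/4 d=7/4
S(5/4) = 851/256

Δ: Δ0=2, Δ1=-5
row 1: diag=4, rhs=-42; c'=1/4, d'=-21/2
back: M1=-21/2
M: M0=0, M1=-21/2, M2=0
seg 0: a=2, c=M0/2=0, d=(M1−M0)/(6·1)=-7/4, b=Δ0−h0·(2M0+M1)/6=15/4
seg 1: a=4, c=M1/2=-21/4, d=(M2−M1)/(6·1)=7/4, b=Δ1−h1·(2M1+M2)/6=-3/2
t_q=5/4 → seg 1, τ=1/4; S=4+-3/2·τ+-21/4·τ²+7/4·τ³=851/256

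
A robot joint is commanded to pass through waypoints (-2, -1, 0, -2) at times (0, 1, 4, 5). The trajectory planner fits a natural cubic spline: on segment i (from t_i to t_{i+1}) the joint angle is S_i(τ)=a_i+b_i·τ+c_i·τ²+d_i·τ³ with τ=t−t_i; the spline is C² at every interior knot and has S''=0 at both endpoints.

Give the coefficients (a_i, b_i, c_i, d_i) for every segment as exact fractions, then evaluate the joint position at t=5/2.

  seg 0: a=-2 b=32/33 c=0 d=1/33
  seg 1: a=-1 b=35/33 c=1/11 d=-1/9
  seg 2: a=0 b=-46/33 c=-10/11 d=10/33
S(5/2) = 37/88

Δ: Δ0=1, Δ1=1/3, Δ2=-2
row 1: diag=8, rhs=-4; c'=3/8, d'=-1/2
row 2: denom=8−3·3/8=55/8; d'=(-14−3·-1/2)/(55/8)=-20/11
back: M2=-20/11
back: M1=-1/2−3/8·-20/11=2/11
M: M0=0, M1=2/11, M2=-20/11, M3=0
seg 0: a=-2, c=M0/2=0, d=(M1−M0)/(6·1)=1/33, b=Δ0−h0·(2M0+M1)/6=32/33
seg 1: a=-1, c=M1/2=1/11, d=(M2−M1)/(6·3)=-1/9, b=Δ1−h1·(2M1+M2)/6=35/33
seg 2: a=0, c=M2/2=-10/11, d=(M3−M2)/(6·1)=10/33, b=Δ2−h2·(2M2+M3)/6=-46/33
t_q=5/2 → seg 1, τ=3/2; S=-1+35/33·τ+1/11·τ²+-1/9·τ³=37/88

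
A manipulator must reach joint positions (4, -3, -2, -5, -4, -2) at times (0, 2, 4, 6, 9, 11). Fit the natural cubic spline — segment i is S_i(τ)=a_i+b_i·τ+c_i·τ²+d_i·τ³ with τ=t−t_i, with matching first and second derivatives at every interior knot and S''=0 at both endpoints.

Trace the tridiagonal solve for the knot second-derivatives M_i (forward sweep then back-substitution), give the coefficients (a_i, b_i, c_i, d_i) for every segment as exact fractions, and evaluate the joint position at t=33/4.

  seg 0: a=4 b=-36529/7710 c=0 d=1193/3855
  seg 1: a=-3 b=-7897/7710 c=2386/1285 d=-422/771
  seg 2: a=-2 b=-1273/7710 c=-1834/1285 d=2929/7710
  seg 3: a=-5 b=-10141/7710 c=219/257 d=-2333/23130
  seg 4: a=-4 b=4141/3855 c=-143/2570 d=143/15420
S(33/4) = -788581/164480

Δ: Δ0=-7/2, Δ1=1/2, Δ2=-3/2, Δ3=1/3, Δ4=1
row 1: diag=8, rhs=24; c'=1/4, d'=3
row 2: denom=8−2·1/4=15/2; d'=(-12−2·3)/(15/2)=-12/5
row 3: denom=10−2·4/15=142/15; d'=(11−2·-12/5)/(142/15)=237/142
row 4: denom=10−3·45/142=1285/142; d'=(4−3·237/142)/(1285/142)=-143/1285
back: M4=-143/1285
back: M3=237/142−45/142·-143/1285=438/257
back: M2=-12/5−4/15·438/257=-3668/1285
back: M1=3−1/4·-3668/1285=4772/1285
M: M0=0, M1=4772/1285, M2=-3668/1285, M3=438/257, M4=-143/1285, M5=0
seg 0: a=4, c=M0/2=0, d=(M1−M0)/(6·2)=1193/3855, b=Δ0−h0·(2M0+M1)/6=-36529/7710
seg 1: a=-3, c=M1/2=2386/1285, d=(M2−M1)/(6·2)=-422/771, b=Δ1−h1·(2M1+M2)/6=-7897/7710
seg 2: a=-2, c=M2/2=-1834/1285, d=(M3−M2)/(6·2)=2929/7710, b=Δ2−h2·(2M2+M3)/6=-1273/7710
seg 3: a=-5, c=M3/2=219/257, d=(M4−M3)/(6·3)=-2333/23130, b=Δ3−h3·(2M3+M4)/6=-10141/7710
seg 4: a=-4, c=M4/2=-143/2570, d=(M5−M4)/(6·2)=143/15420, b=Δ4−h4·(2M4+M5)/6=4141/3855
t_q=33/4 → seg 3, τ=9/4; S=-5+-10141/7710·τ+219/257·τ²+-2333/23130·τ³=-788581/164480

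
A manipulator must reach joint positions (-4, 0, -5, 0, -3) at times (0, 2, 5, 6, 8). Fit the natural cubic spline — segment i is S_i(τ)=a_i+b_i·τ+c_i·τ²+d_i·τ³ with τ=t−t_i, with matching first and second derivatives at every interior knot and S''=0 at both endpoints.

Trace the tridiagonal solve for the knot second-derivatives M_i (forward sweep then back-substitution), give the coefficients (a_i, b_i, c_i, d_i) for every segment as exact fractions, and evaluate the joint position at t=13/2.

Δ: Δ0=2, Δ1=-5/3, Δ2=5, Δ3=-3/2
row 1: diag=10, rhs=-22; c'=3/10, d'=-11/5
row 2: denom=8−3·3/10=71/10; d'=(40−3·-11/5)/(71/10)=466/71
row 3: denom=6−1·10/71=416/71; d'=(-39−1·466/71)/(416/71)=-3235/416
back: M3=-3235/416
back: M2=466/71−10/71·-3235/416=1593/208
back: M1=-11/5−3/10·1593/208=-1871/416
M: M0=0, M1=-1871/416, M2=1593/208, M3=-3235/416, M4=0
seg 0: a=-4, c=M0/2=0, d=(M1−M0)/(6·2)=-1871/4992, b=Δ0−h0·(2M0+M1)/6=4367/1248
seg 1: a=0, c=M1/2=-1871/832, d=(M2−M1)/(6·3)=389/576, b=Δ1−h1·(2M1+M2)/6=-623/624
seg 2: a=-5, c=M2/2=1593/416, d=(M3−M2)/(6·1)=-6421/2496, b=Δ2−h2·(2M2+M3)/6=9343/2496
seg 3: a=0, c=M3/2=-3235/832, d=(M4−M3)/(6·2)=3235/4992, b=Δ3−h3·(2M3+M4)/6=2299/624
t_q=13/2 → seg 3, τ=1/2; S=0+2299/624·τ+-3235/832·τ²+3235/4992·τ³=12661/13312

  seg 0: a=-4 b=4367/1248 c=0 d=-1871/4992
  seg 1: a=0 b=-623/624 c=-1871/832 d=389/576
  seg 2: a=-5 b=9343/2496 c=1593/416 d=-6421/2496
  seg 3: a=0 b=2299/624 c=-3235/832 d=3235/4992
S(13/2) = 12661/13312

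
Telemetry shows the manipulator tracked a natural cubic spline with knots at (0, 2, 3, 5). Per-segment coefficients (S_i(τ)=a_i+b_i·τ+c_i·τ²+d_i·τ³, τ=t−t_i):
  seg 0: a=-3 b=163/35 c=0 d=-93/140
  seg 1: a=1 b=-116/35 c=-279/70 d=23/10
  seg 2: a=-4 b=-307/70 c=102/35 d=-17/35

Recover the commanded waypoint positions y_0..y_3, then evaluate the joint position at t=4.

y_0=-3 y_1=1 y_2=-4 y_3=-5
S(4) = -417/70

y_0 = S_0(0) = a_0 = -3
y_1 = S_1(0) = a_1 = 1
y_2 = S_2(0) = a_2 = -4
y_3 = S_2(2) = -5
t_q=4 is in segment 2 (τ=1); S_2(τ)=-417/70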